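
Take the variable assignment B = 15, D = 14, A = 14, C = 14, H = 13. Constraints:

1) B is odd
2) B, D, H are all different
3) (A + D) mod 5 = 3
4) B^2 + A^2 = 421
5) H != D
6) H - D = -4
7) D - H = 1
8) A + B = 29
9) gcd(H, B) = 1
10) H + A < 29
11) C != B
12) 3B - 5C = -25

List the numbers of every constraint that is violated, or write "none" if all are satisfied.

Constraint 6 is violated.

1) B = 15 is odd  true
2) values 15, 14, 13 are pairwise distinct  true
3) A + D = 28; 28 mod 5 = 3  true
4) B^2 + A^2 = 15^2 + 14^2 = 225 + 196 = 421  true
5) H = 13, D = 14; distinct  true
6) H - D = 13 - 14 = -1, not -4  false
7) D - H = 14 - 13 = 1  true
8) A + B = 14 + 15 = 29  true
9) gcd(13, 15) = 1  true
10) H + A = 13 + 14 = 27; 27 < 29  true
11) C = 14, B = 15; distinct  true
12) 3B - 5C = 3(15) - 5(14) = -25  true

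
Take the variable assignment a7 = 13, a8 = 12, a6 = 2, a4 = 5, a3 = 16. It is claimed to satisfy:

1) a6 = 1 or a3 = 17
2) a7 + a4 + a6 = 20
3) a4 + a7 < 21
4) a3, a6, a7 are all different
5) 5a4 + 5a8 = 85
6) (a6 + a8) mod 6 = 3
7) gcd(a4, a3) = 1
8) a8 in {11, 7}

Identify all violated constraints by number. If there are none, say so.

Violated: 1, 6, and 8.

1) a6 = 2 ≠ 1 and a3 = 16 ≠ 17; both disjuncts false — violated.
2) a7 + a4 + a6 = 13 + 5 + 2 = 20 — satisfied.
3) a4 + a7 = 5 + 13 = 18; 18 < 21 — satisfied.
4) values 16, 2, 13 are pairwise distinct — satisfied.
5) 5a4 + 5a8 = 5(5) + 5(12) = 85 — satisfied.
6) a6 + a8 = 14; 14 mod 6 = 2, not 3 — violated.
7) gcd(5, 16) = 1 — satisfied.
8) a8 = 12 is not in {11, 7} — violated.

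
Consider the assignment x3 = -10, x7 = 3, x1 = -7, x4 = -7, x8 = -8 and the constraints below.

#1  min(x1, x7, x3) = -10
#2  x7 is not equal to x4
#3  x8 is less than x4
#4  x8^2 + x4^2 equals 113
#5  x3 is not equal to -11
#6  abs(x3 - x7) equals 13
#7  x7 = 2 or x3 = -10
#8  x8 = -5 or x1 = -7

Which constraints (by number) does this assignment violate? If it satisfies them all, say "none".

Yes — all constraints hold.

#1 min(-7, 3, -10) = -10  holds
#2 x7 = 3, x4 = -7; distinct  holds
#3 x8 = -8, x4 = -7; -8 < -7  holds
#4 x8^2 + x4^2 = (-8)^2 + (-7)^2 = 64 + 49 = 113  holds
#5 x3 = -10, and -10 ≠ -11  holds
#6 abs(-10 - 3) = 13  holds
#7 x7 = 3 ≠ 2, but x3 = -10 = -10 (second disjunct)  holds
#8 x8 = -8 ≠ -5, but x1 = -7 = -7 (second disjunct)  holds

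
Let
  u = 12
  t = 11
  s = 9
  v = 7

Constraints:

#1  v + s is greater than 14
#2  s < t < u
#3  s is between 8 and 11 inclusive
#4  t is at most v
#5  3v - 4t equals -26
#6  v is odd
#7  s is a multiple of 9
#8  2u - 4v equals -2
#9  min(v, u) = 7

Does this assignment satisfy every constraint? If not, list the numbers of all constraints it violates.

#1 v + s = 7 + 9 = 16; 16 > 14 — holds.
#2 values 9 < 11 < 12 — holds.
#3 s = 9 lies in [8, 11] — holds.
#4 t = 11, v = 7; 11 > 7 (want ≤) — does not hold.
#5 3v - 4t = 3(7) - 4(11) = -23, not -26 — does not hold.
#6 v = 7 is odd — holds.
#7 9 / 9 = 1, so 9 divides 9 — holds.
#8 2u - 4v = 2(12) - 4(7) = -4, not -2 — does not hold.
#9 min(7, 12) = 7 — holds.

Constraints 4, 5, and 8 are violated.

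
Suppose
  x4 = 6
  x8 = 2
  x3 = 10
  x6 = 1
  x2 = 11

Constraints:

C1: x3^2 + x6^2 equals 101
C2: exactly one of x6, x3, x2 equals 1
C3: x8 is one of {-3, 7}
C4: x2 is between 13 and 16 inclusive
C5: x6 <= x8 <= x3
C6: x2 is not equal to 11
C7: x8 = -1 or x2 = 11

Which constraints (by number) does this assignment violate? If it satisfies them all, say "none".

C1: x3^2 + x6^2 = 10^2 + 1^2 = 100 + 1 = 101 — holds.
C2: x6=1, x3=10, x2=11; 1 of them equals 1 — holds.
C3: x8 = 2 is not in {-3, 7} — does not hold.
C4: x2 = 11 is outside [13, 16] — does not hold.
C5: values 1 <= 2 <= 10 — holds.
C6: x2 = 11, but 11 is required to differ — does not hold.
C7: x8 = 2 ≠ -1, but x2 = 11 = 11 (second disjunct) — holds.

Constraints 3, 4, and 6 are violated.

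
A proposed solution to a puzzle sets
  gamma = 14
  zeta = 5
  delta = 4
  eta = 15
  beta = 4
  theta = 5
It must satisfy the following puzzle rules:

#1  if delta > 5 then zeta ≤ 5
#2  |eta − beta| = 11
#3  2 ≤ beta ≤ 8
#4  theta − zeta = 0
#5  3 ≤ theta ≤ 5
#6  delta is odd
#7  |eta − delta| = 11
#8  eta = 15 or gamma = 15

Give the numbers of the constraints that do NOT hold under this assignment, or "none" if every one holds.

The assignment fails constraint 6.

#1 delta = 4, not > 5; antecedent false, conditional vacuously true — OK.
#2 |15 − 4| = 11 — OK.
#3 beta = 4 lies in [2, 8] — OK.
#4 theta − zeta = 5 − 5 = 0 — OK.
#5 theta = 5 lies in [3, 5] — OK.
#6 delta = 4 is even — violated.
#7 |15 − 4| = 11 — OK.
#8 eta = 15 = 15 (first disjunct) — OK.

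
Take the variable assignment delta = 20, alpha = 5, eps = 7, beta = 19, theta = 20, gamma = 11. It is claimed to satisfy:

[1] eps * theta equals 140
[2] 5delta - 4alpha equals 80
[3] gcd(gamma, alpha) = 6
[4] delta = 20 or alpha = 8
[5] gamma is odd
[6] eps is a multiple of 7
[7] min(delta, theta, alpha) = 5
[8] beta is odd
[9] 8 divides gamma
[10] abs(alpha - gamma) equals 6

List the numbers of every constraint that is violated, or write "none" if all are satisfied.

[1] eps * theta = 7 * 20 = 140 — OK.
[2] 5delta - 4alpha = 5(20) - 4(5) = 80 — OK.
[3] gcd(11, 5) = 1, not 6 — violated.
[4] delta = 20 = 20 (first disjunct) — OK.
[5] gamma = 11 is odd — OK.
[6] 7 / 7 = 1, so 7 divides 7 — OK.
[7] min(20, 20, 5) = 5 — OK.
[8] beta = 19 is odd — OK.
[9] 11 = 8*1 + 3, so 8 does not divide 11 — violated.
[10] abs(5 - 11) = 6 — OK.

Constraints 3 and 9 do not hold.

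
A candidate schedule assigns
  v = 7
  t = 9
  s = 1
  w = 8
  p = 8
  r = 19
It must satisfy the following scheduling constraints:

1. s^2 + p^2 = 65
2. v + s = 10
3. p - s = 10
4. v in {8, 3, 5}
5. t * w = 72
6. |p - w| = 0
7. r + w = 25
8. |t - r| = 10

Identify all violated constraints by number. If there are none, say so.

Constraints 2, 3, 4, 7 are violated.

1. s^2 + p^2 = 1^2 + 8^2 = 1 + 64 = 65  yes
2. v + s = 7 + 1 = 8, not 10  no
3. p - s = 8 - 1 = 7, not 10  no
4. v = 7 is not in {8, 3, 5}  no
5. t * w = 9 * 8 = 72  yes
6. |8 - 8| = 0  yes
7. r + w = 19 + 8 = 27, not 25  no
8. |9 - 19| = 10  yes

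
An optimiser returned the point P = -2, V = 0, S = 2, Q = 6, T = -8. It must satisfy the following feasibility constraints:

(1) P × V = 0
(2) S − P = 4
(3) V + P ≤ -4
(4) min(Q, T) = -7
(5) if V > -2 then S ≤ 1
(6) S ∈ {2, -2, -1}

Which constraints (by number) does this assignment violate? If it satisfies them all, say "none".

(1) P × V = -2 × 0 = 0  ✓
(2) S − P = 2 − (-2) = 4  ✓
(3) V + P = 0 + (-2) = -2; -2 > -4, bound -4 not met  ✗
(4) min(6, -8) = -8, not -7  ✗
(5) V = 0 > -2, so we need S ≤ 1; but S = 2 > 1  ✗
(6) S = 2 is in {2, -2, -1}  ✓

No — constraints 3, 4, and 5 are not satisfied.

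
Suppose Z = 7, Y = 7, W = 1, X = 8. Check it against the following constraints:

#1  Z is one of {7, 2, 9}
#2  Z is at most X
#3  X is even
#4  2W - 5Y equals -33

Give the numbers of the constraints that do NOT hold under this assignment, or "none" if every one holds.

All constraints are satisfied.

#1 Z = 7 is in {7, 2, 9}  ✓
#2 Z = 7, X = 8; 7 ≤ 8  ✓
#3 X = 8 is even  ✓
#4 2W - 5Y = 2(1) - 5(7) = -33  ✓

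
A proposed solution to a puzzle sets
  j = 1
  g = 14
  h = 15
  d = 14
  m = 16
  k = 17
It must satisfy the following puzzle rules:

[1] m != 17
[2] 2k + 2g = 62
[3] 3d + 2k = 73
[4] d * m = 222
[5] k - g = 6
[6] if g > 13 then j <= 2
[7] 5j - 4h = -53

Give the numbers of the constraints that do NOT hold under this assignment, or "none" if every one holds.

Violated: 3, 4, 5, 7.

[1] m = 16, and 16 ≠ 17 — OK.
[2] 2k + 2g = 2(17) + 2(14) = 62 — OK.
[3] 3d + 2k = 3(14) + 2(17) = 76, not 73 — violated.
[4] d * m = 14 * 16 = 224, not 222 — violated.
[5] k - g = 17 - 14 = 3, not 6 — violated.
[6] g = 14 > 13, so we need j ≤ 2; j = 1 ≤ 2 — OK.
[7] 5j - 4h = 5(1) - 4(15) = -55, not -53 — violated.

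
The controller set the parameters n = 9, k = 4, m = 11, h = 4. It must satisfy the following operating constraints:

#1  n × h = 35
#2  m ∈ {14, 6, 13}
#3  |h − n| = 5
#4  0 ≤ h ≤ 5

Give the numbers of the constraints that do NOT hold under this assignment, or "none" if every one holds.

#1 n × h = 9 × 4 = 36, not 35 — violated.
#2 m = 11 is not in {14, 6, 13} — violated.
#3 |4 − 9| = 5 — OK.
#4 h = 4 lies in [0, 5] — OK.

Constraints 1 and 2 do not hold.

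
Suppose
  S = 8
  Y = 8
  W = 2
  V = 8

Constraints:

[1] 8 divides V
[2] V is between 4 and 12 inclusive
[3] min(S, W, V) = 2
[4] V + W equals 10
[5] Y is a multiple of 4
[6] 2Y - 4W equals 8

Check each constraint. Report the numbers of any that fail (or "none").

Yes — all constraints hold.

[1] 8 / 8 = 1, so 8 divides 8 — OK.
[2] V = 8 lies in [4, 12] — OK.
[3] min(8, 2, 8) = 2 — OK.
[4] V + W = 8 + 2 = 10 — OK.
[5] 8 / 4 = 2, so 4 divides 8 — OK.
[6] 2Y - 4W = 2(8) - 4(2) = 8 — OK.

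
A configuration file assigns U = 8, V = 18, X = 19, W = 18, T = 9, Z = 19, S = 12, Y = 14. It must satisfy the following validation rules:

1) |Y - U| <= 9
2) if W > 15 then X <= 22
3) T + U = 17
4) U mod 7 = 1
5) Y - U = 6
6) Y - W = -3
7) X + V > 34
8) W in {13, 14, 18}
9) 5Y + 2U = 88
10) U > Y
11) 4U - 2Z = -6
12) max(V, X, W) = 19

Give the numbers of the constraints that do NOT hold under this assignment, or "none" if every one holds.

Constraints 6, 9, and 10 are violated.

1) |14 - 8| = 6; 6 ≤ 9 — holds.
2) W = 18 > 15, so we need X ≤ 22; X = 19 ≤ 22 — holds.
3) T + U = 9 + 8 = 17 — holds.
4) 8 mod 7 = 1 — holds.
5) Y - U = 14 - 8 = 6 — holds.
6) Y - W = 14 - 18 = -4, not -3 — fails.
7) X + V = 19 + 18 = 37; 37 > 34 — holds.
8) W = 18 is in {13, 14, 18} — holds.
9) 5Y + 2U = 5(14) + 2(8) = 86, not 88 — fails.
10) U = 8, Y = 14; 8 ≤ 14 (want >) — fails.
11) 4U - 2Z = 4(8) - 2(19) = -6 — holds.
12) max(18, 19, 18) = 19 — holds.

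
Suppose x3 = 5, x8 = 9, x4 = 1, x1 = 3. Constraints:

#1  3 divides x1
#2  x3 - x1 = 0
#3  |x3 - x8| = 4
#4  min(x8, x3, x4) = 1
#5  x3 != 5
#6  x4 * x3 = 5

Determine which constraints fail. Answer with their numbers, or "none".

#1 3 / 3 = 1, so 3 divides 3  ✓
#2 x3 - x1 = 5 - 3 = 2, not 0  ✗
#3 |5 - 9| = 4  ✓
#4 min(9, 5, 1) = 1  ✓
#5 x3 = 5, but 5 is required to differ  ✗
#6 x4 * x3 = 1 * 5 = 5  ✓

Violated: 2 and 5.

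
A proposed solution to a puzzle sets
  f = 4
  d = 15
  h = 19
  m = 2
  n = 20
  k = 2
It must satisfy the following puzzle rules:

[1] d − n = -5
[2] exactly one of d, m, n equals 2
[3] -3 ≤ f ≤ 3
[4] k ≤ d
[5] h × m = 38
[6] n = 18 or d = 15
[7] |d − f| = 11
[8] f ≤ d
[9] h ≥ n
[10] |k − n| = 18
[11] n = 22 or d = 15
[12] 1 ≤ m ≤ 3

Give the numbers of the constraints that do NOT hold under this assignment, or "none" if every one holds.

[1] d − n = 15 − 20 = -5  holds
[2] d=15, m=2, n=20; 1 of them equals 2  holds
[3] f = 4 is outside [-3, 3]  fails
[4] k = 2, d = 15; 2 ≤ 15  holds
[5] h × m = 19 × 2 = 38  holds
[6] n = 20 ≠ 18, but d = 15 = 15 (second disjunct)  holds
[7] |15 − 4| = 11  holds
[8] f = 4, d = 15; 4 ≤ 15  holds
[9] h = 19, n = 20; 19 < 20 (want ≥)  fails
[10] |2 − 20| = 18  holds
[11] n = 20 ≠ 22, but d = 15 = 15 (second disjunct)  holds
[12] m = 2 lies in [1, 3]  holds

Violated: 3 and 9.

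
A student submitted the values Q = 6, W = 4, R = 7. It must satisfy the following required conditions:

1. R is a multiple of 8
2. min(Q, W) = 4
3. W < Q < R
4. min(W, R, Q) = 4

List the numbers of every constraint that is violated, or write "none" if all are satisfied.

1. 7 = 8*0 + 7, so 8 does not divide 7 — violated.
2. min(6, 4) = 4 — satisfied.
3. values 4 < 6 < 7 — satisfied.
4. min(4, 7, 6) = 4 — satisfied.

Constraint 1 is violated.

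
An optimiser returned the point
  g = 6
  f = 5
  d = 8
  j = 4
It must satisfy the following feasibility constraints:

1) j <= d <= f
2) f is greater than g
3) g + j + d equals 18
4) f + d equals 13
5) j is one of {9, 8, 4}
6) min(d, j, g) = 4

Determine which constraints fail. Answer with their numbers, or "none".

Violated: 1 and 2.

1) values 4, 8, 5; d = 8 is not <= f = 5  ✘
2) f = 5, g = 6; 5 ≤ 6 (want >)  ✘
3) g + j + d = 6 + 4 + 8 = 18  ✔
4) f + d = 5 + 8 = 13  ✔
5) j = 4 is in {9, 8, 4}  ✔
6) min(8, 4, 6) = 4  ✔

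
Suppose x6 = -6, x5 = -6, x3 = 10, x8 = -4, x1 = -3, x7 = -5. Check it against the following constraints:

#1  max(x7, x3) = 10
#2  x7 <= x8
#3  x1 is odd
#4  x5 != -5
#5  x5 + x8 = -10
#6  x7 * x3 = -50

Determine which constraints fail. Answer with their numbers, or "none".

#1 max(-5, 10) = 10 — satisfied.
#2 x7 = -5, x8 = -4; -5 ≤ -4 — satisfied.
#3 x1 = -3 is odd — satisfied.
#4 x5 = -6, and -6 ≠ -5 — satisfied.
#5 x5 + x8 = -6 + (-4) = -10 — satisfied.
#6 x7 * x3 = -5 * 10 = -50 — satisfied.

The assignment satisfies every constraint.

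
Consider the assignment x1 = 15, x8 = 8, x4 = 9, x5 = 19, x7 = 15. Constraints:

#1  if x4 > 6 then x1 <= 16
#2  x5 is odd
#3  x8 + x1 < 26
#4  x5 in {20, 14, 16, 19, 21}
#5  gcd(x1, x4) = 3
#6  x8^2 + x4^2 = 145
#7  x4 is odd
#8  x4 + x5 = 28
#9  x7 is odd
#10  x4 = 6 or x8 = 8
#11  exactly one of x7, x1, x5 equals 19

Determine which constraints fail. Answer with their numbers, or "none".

#1 x4 = 9 > 6, so we need x1 ≤ 16; x1 = 15 ≤ 16  true
#2 x5 = 19 is odd  true
#3 x8 + x1 = 8 + 15 = 23; 23 < 26  true
#4 x5 = 19 is in {20, 14, 16, 19, 21}  true
#5 gcd(15, 9) = 3  true
#6 x8^2 + x4^2 = 8^2 + 9^2 = 64 + 81 = 145  true
#7 x4 = 9 is odd  true
#8 x4 + x5 = 9 + 19 = 28  true
#9 x7 = 15 is odd  true
#10 x4 = 9 ≠ 6, but x8 = 8 = 8 (second disjunct)  true
#11 x7=15, x1=15, x5=19; 1 of them equals 19  true

The assignment satisfies every constraint.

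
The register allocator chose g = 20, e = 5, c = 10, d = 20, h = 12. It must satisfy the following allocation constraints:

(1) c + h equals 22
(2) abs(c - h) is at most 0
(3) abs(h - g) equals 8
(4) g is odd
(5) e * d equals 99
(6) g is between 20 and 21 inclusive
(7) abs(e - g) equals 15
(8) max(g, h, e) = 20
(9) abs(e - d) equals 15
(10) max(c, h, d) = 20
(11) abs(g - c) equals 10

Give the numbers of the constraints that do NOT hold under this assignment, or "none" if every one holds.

(1) c + h = 10 + 12 = 22 — satisfied.
(2) abs(10 - 12) = 2; 2 > 0, exceeds bound 0 — violated.
(3) abs(12 - 20) = 8 — satisfied.
(4) g = 20 is even — violated.
(5) e * d = 5 * 20 = 100, not 99 — violated.
(6) g = 20 lies in [20, 21] — satisfied.
(7) abs(5 - 20) = 15 — satisfied.
(8) max(20, 12, 5) = 20 — satisfied.
(9) abs(5 - 20) = 15 — satisfied.
(10) max(10, 12, 20) = 20 — satisfied.
(11) abs(20 - 10) = 10 — satisfied.

The assignment fails constraints 2, 4, and 5.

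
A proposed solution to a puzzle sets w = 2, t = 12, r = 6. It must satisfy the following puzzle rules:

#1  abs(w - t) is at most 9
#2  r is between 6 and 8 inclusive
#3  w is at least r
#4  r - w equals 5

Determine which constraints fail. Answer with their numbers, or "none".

#1 abs(2 - 12) = 10; 10 > 9, exceeds bound 9  ✘
#2 r = 6 lies in [6, 8]  ✔
#3 w = 2, r = 6; 2 < 6 (want ≥)  ✘
#4 r - w = 6 - 2 = 4, not 5  ✘

No — constraints 1, 3, and 4 are not satisfied.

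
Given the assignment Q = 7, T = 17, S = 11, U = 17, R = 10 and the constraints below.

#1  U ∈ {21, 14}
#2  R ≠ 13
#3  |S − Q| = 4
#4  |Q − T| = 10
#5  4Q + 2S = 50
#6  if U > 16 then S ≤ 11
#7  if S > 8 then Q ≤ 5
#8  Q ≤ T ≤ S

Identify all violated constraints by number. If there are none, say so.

#1 U = 17 is not in {21, 14}  fails
#2 R = 10, and 10 ≠ 13  holds
#3 |11 − 7| = 4  holds
#4 |7 − 17| = 10  holds
#5 4Q + 2S = 4(7) + 2(11) = 50  holds
#6 U = 17 > 16, so we need S ≤ 11; S = 11 ≤ 11  holds
#7 S = 11 > 8, so we need Q ≤ 5; but Q = 7 > 5  fails
#8 values 7, 17, 11; T = 17 is not ≤ S = 11  fails

No — constraints 1, 7, and 8 are not satisfied.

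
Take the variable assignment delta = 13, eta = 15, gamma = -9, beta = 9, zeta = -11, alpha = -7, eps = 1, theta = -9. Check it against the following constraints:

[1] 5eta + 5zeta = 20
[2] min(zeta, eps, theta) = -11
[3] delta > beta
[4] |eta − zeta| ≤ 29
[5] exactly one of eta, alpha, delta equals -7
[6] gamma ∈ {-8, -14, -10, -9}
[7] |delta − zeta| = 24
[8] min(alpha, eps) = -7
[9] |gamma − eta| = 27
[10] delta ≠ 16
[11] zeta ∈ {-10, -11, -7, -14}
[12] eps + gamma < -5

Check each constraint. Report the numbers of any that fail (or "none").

[1] 5eta + 5zeta = 5(15) + 5(-11) = 20 — satisfied.
[2] min(-11, 1, -9) = -11 — satisfied.
[3] delta = 13, beta = 9; 13 > 9 — satisfied.
[4] |15 − (-11)| = 26; 26 ≤ 29 — satisfied.
[5] eta=15, alpha=-7, delta=13; 1 of them equals -7 — satisfied.
[6] gamma = -9 is in {-8, -14, -10, -9} — satisfied.
[7] |13 − (-11)| = 24 — satisfied.
[8] min(-7, 1) = -7 — satisfied.
[9] |-9 − 15| = 24, not 27 — violated.
[10] delta = 13, and 13 ≠ 16 — satisfied.
[11] zeta = -11 is in {-10, -11, -7, -14} — satisfied.
[12] eps + gamma = 1 + (-9) = -8; -8 < -5 — satisfied.

Constraint 9 does not hold.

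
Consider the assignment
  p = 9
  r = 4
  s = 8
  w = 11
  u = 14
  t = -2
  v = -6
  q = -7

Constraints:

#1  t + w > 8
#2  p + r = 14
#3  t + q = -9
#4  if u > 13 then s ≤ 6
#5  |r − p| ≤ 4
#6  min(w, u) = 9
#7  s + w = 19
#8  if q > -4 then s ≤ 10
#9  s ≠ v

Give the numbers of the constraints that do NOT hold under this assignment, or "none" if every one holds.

#1 t + w = -2 + 11 = 9; 9 > 8  holds
#2 p + r = 9 + 4 = 13, not 14  fails
#3 t + q = -2 + (-7) = -9  holds
#4 u = 14 > 13, so we need s ≤ 6; but s = 8 > 6  fails
#5 |4 − 9| = 5; 5 > 4, exceeds bound 4  fails
#6 min(11, 14) = 11, not 9  fails
#7 s + w = 8 + 11 = 19  holds
#8 q = -7, not > -4; antecedent false, conditional vacuously true  holds
#9 s = 8, v = -6; distinct  holds

Constraints 2, 4, 5, 6 do not hold.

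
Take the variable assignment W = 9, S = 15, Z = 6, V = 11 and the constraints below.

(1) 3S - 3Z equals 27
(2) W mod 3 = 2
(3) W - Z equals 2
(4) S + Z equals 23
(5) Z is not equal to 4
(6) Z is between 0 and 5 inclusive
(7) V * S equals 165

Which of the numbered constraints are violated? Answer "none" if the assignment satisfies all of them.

The assignment fails constraints 2, 3, 4, 6.

(1) 3S - 3Z = 3(15) - 3(6) = 27  ✔
(2) 9 mod 3 = 0, not 2  ✘
(3) W - Z = 9 - 6 = 3, not 2  ✘
(4) S + Z = 15 + 6 = 21, not 23  ✘
(5) Z = 6, and 6 ≠ 4  ✔
(6) Z = 6 is outside [0, 5]  ✘
(7) V * S = 11 * 15 = 165  ✔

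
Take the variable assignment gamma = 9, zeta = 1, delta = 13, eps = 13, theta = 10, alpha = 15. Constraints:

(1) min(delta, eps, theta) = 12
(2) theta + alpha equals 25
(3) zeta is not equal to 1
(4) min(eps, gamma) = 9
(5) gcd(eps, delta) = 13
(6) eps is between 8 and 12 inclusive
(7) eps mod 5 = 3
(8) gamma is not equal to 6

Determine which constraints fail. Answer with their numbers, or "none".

Constraints 1, 3, and 6 do not hold.

(1) min(13, 13, 10) = 10, not 12  false
(2) theta + alpha = 10 + 15 = 25  true
(3) zeta = 1, but 1 is required to differ  false
(4) min(13, 9) = 9  true
(5) gcd(13, 13) = 13  true
(6) eps = 13 is outside [8, 12]  false
(7) 13 mod 5 = 3  true
(8) gamma = 9, and 9 ≠ 6  true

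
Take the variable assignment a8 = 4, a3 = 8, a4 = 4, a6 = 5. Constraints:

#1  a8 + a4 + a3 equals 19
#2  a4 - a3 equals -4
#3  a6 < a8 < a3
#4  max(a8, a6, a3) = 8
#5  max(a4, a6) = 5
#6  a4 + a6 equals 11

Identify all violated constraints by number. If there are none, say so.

#1 a8 + a4 + a3 = 4 + 4 + 8 = 16, not 19  no
#2 a4 - a3 = 4 - 8 = -4  yes
#3 values 5, 4, 8; a6 = 5 is not < a8 = 4  no
#4 max(4, 5, 8) = 8  yes
#5 max(4, 5) = 5  yes
#6 a4 + a6 = 4 + 5 = 9, not 11  no

Constraints 1, 3, and 6 do not hold.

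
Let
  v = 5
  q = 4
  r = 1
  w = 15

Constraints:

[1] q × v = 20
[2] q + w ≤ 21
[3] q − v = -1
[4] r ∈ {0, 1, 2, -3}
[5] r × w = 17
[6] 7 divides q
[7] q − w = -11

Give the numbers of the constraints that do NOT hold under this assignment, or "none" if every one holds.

[1] q × v = 4 × 5 = 20 — satisfied.
[2] q + w = 4 + 15 = 19; 19 ≤ 21 — satisfied.
[3] q − v = 4 − 5 = -1 — satisfied.
[4] r = 1 is in {0, 1, 2, -3} — satisfied.
[5] r × w = 1 × 15 = 15, not 17 — violated.
[6] 4 = 7×0 + 4, so 7 does not divide 4 — violated.
[7] q − w = 4 − 15 = -11 — satisfied.

Violated: 5, 6.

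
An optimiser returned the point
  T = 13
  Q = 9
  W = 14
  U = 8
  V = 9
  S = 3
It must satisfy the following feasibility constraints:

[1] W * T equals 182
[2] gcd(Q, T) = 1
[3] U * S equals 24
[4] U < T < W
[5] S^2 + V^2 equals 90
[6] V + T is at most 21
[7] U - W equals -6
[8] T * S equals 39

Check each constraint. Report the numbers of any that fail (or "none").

No — constraint 6 is not satisfied.

[1] W * T = 14 * 13 = 182  holds
[2] gcd(9, 13) = 1  holds
[3] U * S = 8 * 3 = 24  holds
[4] values 8 < 13 < 14  holds
[5] S^2 + V^2 = 3^2 + 9^2 = 9 + 81 = 90  holds
[6] V + T = 9 + 13 = 22; 22 > 21, bound 21 not met  fails
[7] U - W = 8 - 14 = -6  holds
[8] T * S = 13 * 3 = 39  holds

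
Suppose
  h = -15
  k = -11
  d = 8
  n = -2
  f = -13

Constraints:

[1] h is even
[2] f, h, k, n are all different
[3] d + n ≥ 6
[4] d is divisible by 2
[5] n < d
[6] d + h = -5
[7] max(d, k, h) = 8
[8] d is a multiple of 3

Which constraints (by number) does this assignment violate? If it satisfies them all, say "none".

[1] h = -15 is odd  no
[2] values -13, -15, -11, -2 are pairwise distinct  yes
[3] d + n = 8 + (-2) = 6; 6 ≥ 6  yes
[4] 8 / 2 = 4, so 2 divides 8  yes
[5] n = -2, d = 8; -2 < 8  yes
[6] d + h = 8 + (-15) = -7, not -5  no
[7] max(8, -11, -15) = 8  yes
[8] 8 = 3×2 + 2, so 3 does not divide 8  no

Violated: 1, 6, 8.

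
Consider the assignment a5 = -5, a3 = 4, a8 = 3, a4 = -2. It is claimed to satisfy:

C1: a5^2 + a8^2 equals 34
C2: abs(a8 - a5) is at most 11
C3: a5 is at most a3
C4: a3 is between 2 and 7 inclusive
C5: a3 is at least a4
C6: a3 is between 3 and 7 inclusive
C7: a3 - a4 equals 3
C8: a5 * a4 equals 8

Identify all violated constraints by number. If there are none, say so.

C1: a5^2 + a8^2 = (-5)^2 + 3^2 = 25 + 9 = 34 — OK.
C2: abs(3 - (-5)) = 8; 8 ≤ 11 — OK.
C3: a5 = -5, a3 = 4; -5 ≤ 4 — OK.
C4: a3 = 4 lies in [2, 7] — OK.
C5: a3 = 4, a4 = -2; 4 ≥ -2 — OK.
C6: a3 = 4 lies in [3, 7] — OK.
C7: a3 - a4 = 4 - (-2) = 6, not 3 — violated.
C8: a5 * a4 = -5 * (-2) = 10, not 8 — violated.

The assignment fails constraints 7 and 8.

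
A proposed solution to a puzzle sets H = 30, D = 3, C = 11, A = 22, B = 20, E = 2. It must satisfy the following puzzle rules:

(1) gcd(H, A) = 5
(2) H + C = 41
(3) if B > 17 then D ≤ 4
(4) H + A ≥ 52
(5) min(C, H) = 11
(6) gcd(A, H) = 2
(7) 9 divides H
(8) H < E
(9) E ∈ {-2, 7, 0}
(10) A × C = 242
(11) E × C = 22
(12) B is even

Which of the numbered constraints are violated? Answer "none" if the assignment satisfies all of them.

No — constraints 1, 7, 8, and 9 are not satisfied.

(1) gcd(30, 22) = 2, not 5  ✗
(2) H + C = 30 + 11 = 41  ✓
(3) B = 20 > 17, so we need D ≤ 4; D = 3 ≤ 4  ✓
(4) H + A = 30 + 22 = 52; 52 ≥ 52  ✓
(5) min(11, 30) = 11  ✓
(6) gcd(22, 30) = 2  ✓
(7) 30 = 9×3 + 3, so 9 does not divide 30  ✗
(8) H = 30, E = 2; 30 ≥ 2 (want <)  ✗
(9) E = 2 is not in {-2, 7, 0}  ✗
(10) A × C = 22 × 11 = 242  ✓
(11) E × C = 2 × 11 = 22  ✓
(12) B = 20 is even  ✓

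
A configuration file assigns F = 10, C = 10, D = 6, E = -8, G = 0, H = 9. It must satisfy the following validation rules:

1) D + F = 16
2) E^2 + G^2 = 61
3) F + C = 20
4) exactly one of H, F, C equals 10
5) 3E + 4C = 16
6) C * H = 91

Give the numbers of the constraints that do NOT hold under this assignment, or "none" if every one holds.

Violated: 2, 4, 6.

1) D + F = 6 + 10 = 16  true
2) E^2 + G^2 = (-8)^2 + 0^2 = 64 + 0 = 64, not 61  false
3) F + C = 10 + 10 = 20  true
4) H=9, F=10, C=10; 2 of them equal 10, not exactly one  false
5) 3E + 4C = 3(-8) + 4(10) = 16  true
6) C * H = 10 * 9 = 90, not 91  false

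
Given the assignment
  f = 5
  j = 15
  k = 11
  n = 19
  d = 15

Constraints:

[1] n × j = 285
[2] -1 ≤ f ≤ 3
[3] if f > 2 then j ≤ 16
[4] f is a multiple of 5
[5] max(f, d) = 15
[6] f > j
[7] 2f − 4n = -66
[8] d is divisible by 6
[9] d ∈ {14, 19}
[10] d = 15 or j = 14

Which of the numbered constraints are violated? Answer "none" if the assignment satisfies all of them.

[1] n × j = 19 × 15 = 285 — holds.
[2] f = 5 is outside [-1, 3] — fails.
[3] f = 5 > 2, so we need j ≤ 16; j = 15 ≤ 16 — holds.
[4] 5 / 5 = 1, so 5 divides 5 — holds.
[5] max(5, 15) = 15 — holds.
[6] f = 5, j = 15; 5 ≤ 15 (want >) — fails.
[7] 2f − 4n = 2(5) − 4(19) = -66 — holds.
[8] 15 = 6×2 + 3, so 6 does not divide 15 — fails.
[9] d = 15 is not in {14, 19} — fails.
[10] d = 15 = 15 (first disjunct) — holds.

Constraints 2, 6, 8, and 9 do not hold.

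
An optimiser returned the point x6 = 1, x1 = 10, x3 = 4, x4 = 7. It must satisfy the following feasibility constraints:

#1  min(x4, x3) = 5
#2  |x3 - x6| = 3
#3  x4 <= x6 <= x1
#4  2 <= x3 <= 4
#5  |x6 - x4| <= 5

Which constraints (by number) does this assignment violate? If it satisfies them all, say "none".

Violated: 1, 3, and 5.

#1 min(7, 4) = 4, not 5  false
#2 |4 - 1| = 3  true
#3 values 7, 1, 10; x4 = 7 is not <= x6 = 1  false
#4 x3 = 4 lies in [2, 4]  true
#5 |1 - 7| = 6; 6 > 5, exceeds bound 5  false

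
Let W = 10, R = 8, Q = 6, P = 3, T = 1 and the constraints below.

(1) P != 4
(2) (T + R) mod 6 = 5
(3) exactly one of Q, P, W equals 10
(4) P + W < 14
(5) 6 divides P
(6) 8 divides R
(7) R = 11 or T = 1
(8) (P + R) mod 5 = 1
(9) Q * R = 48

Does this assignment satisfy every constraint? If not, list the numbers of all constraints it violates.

Constraints 2 and 5 are violated.

(1) P = 3, and 3 ≠ 4  true
(2) T + R = 9; 9 mod 6 = 3, not 5  false
(3) Q=6, P=3, W=10; 1 of them equals 10  true
(4) P + W = 3 + 10 = 13; 13 < 14  true
(5) 3 = 6*0 + 3, so 6 does not divide 3  false
(6) 8 / 8 = 1, so 8 divides 8  true
(7) R = 8 ≠ 11, but T = 1 = 1 (second disjunct)  true
(8) P + R = 11; 11 mod 5 = 1  true
(9) Q * R = 6 * 8 = 48  true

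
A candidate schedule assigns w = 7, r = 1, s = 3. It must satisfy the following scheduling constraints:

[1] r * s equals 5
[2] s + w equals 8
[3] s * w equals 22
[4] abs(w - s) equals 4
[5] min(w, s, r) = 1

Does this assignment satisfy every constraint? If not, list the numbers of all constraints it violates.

Constraints 1, 2, 3 are violated.

[1] r * s = 1 * 3 = 3, not 5 — does not hold.
[2] s + w = 3 + 7 = 10, not 8 — does not hold.
[3] s * w = 3 * 7 = 21, not 22 — does not hold.
[4] abs(7 - 3) = 4 — holds.
[5] min(7, 3, 1) = 1 — holds.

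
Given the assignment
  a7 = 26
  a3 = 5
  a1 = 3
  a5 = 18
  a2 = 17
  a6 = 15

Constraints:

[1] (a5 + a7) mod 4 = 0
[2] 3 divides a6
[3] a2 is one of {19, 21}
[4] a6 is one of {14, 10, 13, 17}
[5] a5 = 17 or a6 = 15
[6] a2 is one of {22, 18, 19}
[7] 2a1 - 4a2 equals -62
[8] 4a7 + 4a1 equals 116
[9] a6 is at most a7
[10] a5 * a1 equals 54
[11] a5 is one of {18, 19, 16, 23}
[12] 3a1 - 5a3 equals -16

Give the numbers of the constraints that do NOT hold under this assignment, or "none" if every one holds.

Constraints 3, 4, and 6 do not hold.

[1] a5 + a7 = 44; 44 mod 4 = 0 — holds.
[2] 15 / 3 = 5, so 3 divides 15 — holds.
[3] a2 = 17 is not in {19, 21} — does not hold.
[4] a6 = 15 is not in {14, 10, 13, 17} — does not hold.
[5] a5 = 18 ≠ 17, but a6 = 15 = 15 (second disjunct) — holds.
[6] a2 = 17 is not in {22, 18, 19} — does not hold.
[7] 2a1 - 4a2 = 2(3) - 4(17) = -62 — holds.
[8] 4a7 + 4a1 = 4(26) + 4(3) = 116 — holds.
[9] a6 = 15, a7 = 26; 15 ≤ 26 — holds.
[10] a5 * a1 = 18 * 3 = 54 — holds.
[11] a5 = 18 is in {18, 19, 16, 23} — holds.
[12] 3a1 - 5a3 = 3(3) - 5(5) = -16 — holds.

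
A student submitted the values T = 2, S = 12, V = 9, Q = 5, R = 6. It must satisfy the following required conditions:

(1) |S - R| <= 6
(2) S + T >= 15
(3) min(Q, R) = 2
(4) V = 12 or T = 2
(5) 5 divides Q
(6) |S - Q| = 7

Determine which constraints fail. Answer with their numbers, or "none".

(1) |12 - 6| = 6; 6 ≤ 6  ✓
(2) S + T = 12 + 2 = 14; 14 < 15, bound 15 not met  ✗
(3) min(5, 6) = 5, not 2  ✗
(4) V = 9 ≠ 12, but T = 2 = 2 (second disjunct)  ✓
(5) 5 / 5 = 1, so 5 divides 5  ✓
(6) |12 - 5| = 7  ✓

The assignment fails constraints 2, 3.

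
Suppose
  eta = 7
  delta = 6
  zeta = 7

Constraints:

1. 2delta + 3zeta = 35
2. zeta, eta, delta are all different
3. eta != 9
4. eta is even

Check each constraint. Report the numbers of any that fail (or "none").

1. 2delta + 3zeta = 2(6) + 3(7) = 33, not 35  FAIL
2. zeta = eta = 7, not all different  FAIL
3. eta = 7, and 7 ≠ 9  OK
4. eta = 7 is odd  FAIL

No — constraints 1, 2, and 4 are not satisfied.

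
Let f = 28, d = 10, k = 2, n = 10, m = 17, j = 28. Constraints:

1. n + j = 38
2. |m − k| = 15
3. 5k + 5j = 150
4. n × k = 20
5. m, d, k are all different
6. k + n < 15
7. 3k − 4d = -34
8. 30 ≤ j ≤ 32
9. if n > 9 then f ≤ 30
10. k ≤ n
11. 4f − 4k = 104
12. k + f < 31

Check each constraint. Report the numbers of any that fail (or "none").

1. n + j = 10 + 28 = 38 — OK.
2. |17 − 2| = 15 — OK.
3. 5k + 5j = 5(2) + 5(28) = 150 — OK.
4. n × k = 10 × 2 = 20 — OK.
5. values 17, 10, 2 are pairwise distinct — OK.
6. k + n = 2 + 10 = 12; 12 < 15 — OK.
7. 3k − 4d = 3(2) − 4(10) = -34 — OK.
8. j = 28 is outside [30, 32] — violated.
9. n = 10 > 9, so we need f ≤ 30; f = 28 ≤ 30 — OK.
10. k = 2, n = 10; 2 ≤ 10 — OK.
11. 4f − 4k = 4(28) − 4(2) = 104 — OK.
12. k + f = 2 + 28 = 30; 30 < 31 — OK.

No — constraint 8 is not satisfied.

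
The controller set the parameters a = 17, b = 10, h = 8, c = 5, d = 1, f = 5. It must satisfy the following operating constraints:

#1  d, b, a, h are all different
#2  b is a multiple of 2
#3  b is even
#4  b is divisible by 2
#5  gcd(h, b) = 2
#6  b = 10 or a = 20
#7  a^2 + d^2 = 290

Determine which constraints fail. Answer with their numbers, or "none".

Yes — all constraints hold.

#1 values 1, 10, 17, 8 are pairwise distinct  yes
#2 10 / 2 = 5, so 2 divides 10  yes
#3 b = 10 is even  yes
#4 10 / 2 = 5, so 2 divides 10  yes
#5 gcd(8, 10) = 2  yes
#6 b = 10 = 10 (first disjunct)  yes
#7 a^2 + d^2 = 17^2 + 1^2 = 289 + 1 = 290  yes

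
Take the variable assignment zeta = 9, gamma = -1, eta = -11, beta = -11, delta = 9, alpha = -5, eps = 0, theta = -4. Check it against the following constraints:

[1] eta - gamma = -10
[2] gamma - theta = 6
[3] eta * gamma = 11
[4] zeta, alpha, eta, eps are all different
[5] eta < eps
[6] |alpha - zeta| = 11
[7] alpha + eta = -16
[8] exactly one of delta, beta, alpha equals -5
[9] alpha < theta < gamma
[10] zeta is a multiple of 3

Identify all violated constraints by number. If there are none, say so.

[1] eta - gamma = -11 - (-1) = -10  ✓
[2] gamma - theta = -1 - (-4) = 3, not 6  ✗
[3] eta * gamma = -11 * (-1) = 11  ✓
[4] values 9, -5, -11, 0 are pairwise distinct  ✓
[5] eta = -11, eps = 0; -11 < 0  ✓
[6] |-5 - 9| = 14, not 11  ✗
[7] alpha + eta = -5 + (-11) = -16  ✓
[8] delta=9, beta=-11, alpha=-5; 1 of them equals -5  ✓
[9] values -5 < -4 < -1  ✓
[10] 9 / 3 = 3, so 3 divides 9  ✓

No — constraints 2 and 6 are not satisfied.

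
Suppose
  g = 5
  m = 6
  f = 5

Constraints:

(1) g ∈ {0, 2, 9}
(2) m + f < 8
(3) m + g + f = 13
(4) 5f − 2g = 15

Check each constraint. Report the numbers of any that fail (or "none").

(1) g = 5 is not in {0, 2, 9} — violated.
(2) m + f = 6 + 5 = 11; 11 ≥ 8, bound 8 not met — violated.
(3) m + g + f = 6 + 5 + 5 = 16, not 13 — violated.
(4) 5f − 2g = 5(5) − 2(5) = 15 — OK.

No — constraints 1, 2, and 3 are not satisfied.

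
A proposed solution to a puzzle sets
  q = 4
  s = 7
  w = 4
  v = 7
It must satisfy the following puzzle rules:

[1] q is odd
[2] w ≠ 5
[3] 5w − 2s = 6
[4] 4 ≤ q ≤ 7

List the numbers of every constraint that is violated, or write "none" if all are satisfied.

No — constraint 1 is not satisfied.

[1] q = 4 is even — fails.
[2] w = 4, and 4 ≠ 5 — holds.
[3] 5w − 2s = 5(4) − 2(7) = 6 — holds.
[4] q = 4 lies in [4, 7] — holds.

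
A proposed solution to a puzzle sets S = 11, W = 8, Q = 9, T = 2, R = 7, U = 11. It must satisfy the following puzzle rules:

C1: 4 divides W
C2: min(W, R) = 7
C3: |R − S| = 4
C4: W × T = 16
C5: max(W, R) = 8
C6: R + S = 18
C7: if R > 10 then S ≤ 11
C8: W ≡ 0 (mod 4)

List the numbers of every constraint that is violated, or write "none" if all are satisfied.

C1: 8 / 4 = 2, so 4 divides 8  ✓
C2: min(8, 7) = 7  ✓
C3: |7 − 11| = 4  ✓
C4: W × T = 8 × 2 = 16  ✓
C5: max(8, 7) = 8  ✓
C6: R + S = 7 + 11 = 18  ✓
C7: R = 7, not > 10; antecedent false, conditional vacuously true  ✓
C8: 8 mod 4 = 0  ✓

The assignment satisfies every constraint.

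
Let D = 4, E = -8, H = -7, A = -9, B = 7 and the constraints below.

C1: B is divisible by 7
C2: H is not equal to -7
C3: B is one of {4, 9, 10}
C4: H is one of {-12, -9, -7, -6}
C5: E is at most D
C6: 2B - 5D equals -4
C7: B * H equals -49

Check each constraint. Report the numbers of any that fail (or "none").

C1: 7 / 7 = 1, so 7 divides 7 — satisfied.
C2: H = -7, but -7 is required to differ — violated.
C3: B = 7 is not in {4, 9, 10} — violated.
C4: H = -7 is in {-12, -9, -7, -6} — satisfied.
C5: E = -8, D = 4; -8 ≤ 4 — satisfied.
C6: 2B - 5D = 2(7) - 5(4) = -6, not -4 — violated.
C7: B * H = 7 * (-7) = -49 — satisfied.

No — constraints 2, 3, and 6 are not satisfied.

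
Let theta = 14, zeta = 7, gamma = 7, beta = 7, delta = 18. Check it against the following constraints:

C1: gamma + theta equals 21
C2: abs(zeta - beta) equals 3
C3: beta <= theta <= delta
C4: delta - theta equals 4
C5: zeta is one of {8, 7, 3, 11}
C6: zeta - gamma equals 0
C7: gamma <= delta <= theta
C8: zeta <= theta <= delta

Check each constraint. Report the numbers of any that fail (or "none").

C1: gamma + theta = 7 + 14 = 21 — holds.
C2: abs(7 - 7) = 0, not 3 — does not hold.
C3: values 7 <= 14 <= 18 — holds.
C4: delta - theta = 18 - 14 = 4 — holds.
C5: zeta = 7 is in {8, 7, 3, 11} — holds.
C6: zeta - gamma = 7 - 7 = 0 — holds.
C7: values 7, 18, 14; delta = 18 is not <= theta = 14 — does not hold.
C8: values 7 <= 14 <= 18 — holds.

Violated: 2 and 7.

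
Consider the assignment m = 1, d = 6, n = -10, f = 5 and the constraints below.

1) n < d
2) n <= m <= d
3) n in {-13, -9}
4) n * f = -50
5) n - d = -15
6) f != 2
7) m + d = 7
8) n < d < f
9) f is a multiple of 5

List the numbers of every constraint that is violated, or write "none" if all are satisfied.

1) n = -10, d = 6; -10 < 6 — holds.
2) values -10 <= 1 <= 6 — holds.
3) n = -10 is not in {-13, -9} — does not hold.
4) n * f = -10 * 5 = -50 — holds.
5) n - d = -10 - 6 = -16, not -15 — does not hold.
6) f = 5, and 5 ≠ 2 — holds.
7) m + d = 1 + 6 = 7 — holds.
8) values -10, 6, 5; d = 6 is not < f = 5 — does not hold.
9) 5 / 5 = 1, so 5 divides 5 — holds.

Constraints 3, 5, and 8 do not hold.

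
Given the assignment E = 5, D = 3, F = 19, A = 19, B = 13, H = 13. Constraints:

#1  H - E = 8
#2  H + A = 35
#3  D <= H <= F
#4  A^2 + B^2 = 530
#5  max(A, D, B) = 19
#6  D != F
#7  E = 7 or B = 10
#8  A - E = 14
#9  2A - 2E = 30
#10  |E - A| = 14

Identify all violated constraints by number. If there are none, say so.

Constraints 2, 7, 9 do not hold.

#1 H - E = 13 - 5 = 8 — OK.
#2 H + A = 13 + 19 = 32, not 35 — violated.
#3 values 3 <= 13 <= 19 — OK.
#4 A^2 + B^2 = 19^2 + 13^2 = 361 + 169 = 530 — OK.
#5 max(19, 3, 13) = 19 — OK.
#6 D = 3, F = 19; distinct — OK.
#7 E = 5 ≠ 7 and B = 13 ≠ 10; both disjuncts false — violated.
#8 A - E = 19 - 5 = 14 — OK.
#9 2A - 2E = 2(19) - 2(5) = 28, not 30 — violated.
#10 |5 - 19| = 14 — OK.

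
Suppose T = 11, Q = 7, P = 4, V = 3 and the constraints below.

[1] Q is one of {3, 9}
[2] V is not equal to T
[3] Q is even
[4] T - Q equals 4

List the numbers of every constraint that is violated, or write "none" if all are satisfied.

No — constraints 1 and 3 are not satisfied.

[1] Q = 7 is not in {3, 9}  fails
[2] V = 3, T = 11; distinct  holds
[3] Q = 7 is odd  fails
[4] T - Q = 11 - 7 = 4  holds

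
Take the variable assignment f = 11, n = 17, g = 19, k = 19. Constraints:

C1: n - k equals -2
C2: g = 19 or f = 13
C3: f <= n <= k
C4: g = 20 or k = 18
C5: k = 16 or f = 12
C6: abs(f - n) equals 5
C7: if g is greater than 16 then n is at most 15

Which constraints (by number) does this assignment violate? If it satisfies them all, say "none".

No — constraints 4, 5, 6, and 7 are not satisfied.

C1: n - k = 17 - 19 = -2 — holds.
C2: g = 19 = 19 (first disjunct) — holds.
C3: values 11 <= 17 <= 19 — holds.
C4: g = 19 ≠ 20 and k = 19 ≠ 18; both disjuncts false — fails.
C5: k = 19 ≠ 16 and f = 11 ≠ 12; both disjuncts false — fails.
C6: abs(11 - 17) = 6, not 5 — fails.
C7: g = 19 > 16, so we need n ≤ 15; but n = 17 > 15 — fails.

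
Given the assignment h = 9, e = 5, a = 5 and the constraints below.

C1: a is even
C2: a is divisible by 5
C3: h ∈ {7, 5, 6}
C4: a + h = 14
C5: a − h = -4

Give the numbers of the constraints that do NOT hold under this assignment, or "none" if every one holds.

The assignment fails constraints 1 and 3.

C1: a = 5 is odd  fails
C2: 5 / 5 = 1, so 5 divides 5  holds
C3: h = 9 is not in {7, 5, 6}  fails
C4: a + h = 5 + 9 = 14  holds
C5: a − h = 5 − 9 = -4  holds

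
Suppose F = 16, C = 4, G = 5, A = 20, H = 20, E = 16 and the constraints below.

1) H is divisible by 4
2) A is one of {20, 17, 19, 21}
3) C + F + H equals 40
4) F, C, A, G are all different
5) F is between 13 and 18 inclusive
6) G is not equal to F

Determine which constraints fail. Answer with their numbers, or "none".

1) 20 / 4 = 5, so 4 divides 20 — holds.
2) A = 20 is in {20, 17, 19, 21} — holds.
3) C + F + H = 4 + 16 + 20 = 40 — holds.
4) values 16, 4, 20, 5 are pairwise distinct — holds.
5) F = 16 lies in [13, 18] — holds.
6) G = 5, F = 16; distinct — holds.

All constraints are satisfied.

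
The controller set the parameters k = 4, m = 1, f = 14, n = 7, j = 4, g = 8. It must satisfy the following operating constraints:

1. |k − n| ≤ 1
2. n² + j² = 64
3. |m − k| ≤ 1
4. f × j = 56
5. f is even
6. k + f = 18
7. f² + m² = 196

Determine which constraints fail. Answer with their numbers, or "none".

1. |4 − 7| = 3; 3 > 1, exceeds bound 1 — fails.
2. n² + j² = 7² + 4² = 49 + 16 = 65, not 64 — fails.
3. |1 − 4| = 3; 3 > 1, exceeds bound 1 — fails.
4. f × j = 14 × 4 = 56 — holds.
5. f = 14 is even — holds.
6. k + f = 4 + 14 = 18 — holds.
7. f² + m² = 14² + 1² = 196 + 1 = 197, not 196 — fails.

The assignment fails constraints 1, 2, 3, and 7.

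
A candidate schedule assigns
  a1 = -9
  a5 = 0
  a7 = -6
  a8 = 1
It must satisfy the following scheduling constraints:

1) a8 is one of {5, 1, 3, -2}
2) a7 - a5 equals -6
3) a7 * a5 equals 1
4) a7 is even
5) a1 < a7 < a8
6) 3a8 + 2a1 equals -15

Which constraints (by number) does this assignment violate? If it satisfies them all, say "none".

1) a8 = 1 is in {5, 1, 3, -2} — holds.
2) a7 - a5 = -6 - 0 = -6 — holds.
3) a7 * a5 = -6 * 0 = 0, not 1 — fails.
4) a7 = -6 is even — holds.
5) values -9 < -6 < 1 — holds.
6) 3a8 + 2a1 = 3(1) + 2(-9) = -15 — holds.

No — constraint 3 is not satisfied.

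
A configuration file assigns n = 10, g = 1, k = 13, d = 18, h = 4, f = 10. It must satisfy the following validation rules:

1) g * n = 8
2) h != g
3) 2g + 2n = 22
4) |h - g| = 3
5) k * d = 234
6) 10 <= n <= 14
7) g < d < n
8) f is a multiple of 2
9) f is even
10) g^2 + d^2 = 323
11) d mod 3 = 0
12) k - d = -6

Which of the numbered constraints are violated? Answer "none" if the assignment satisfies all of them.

The assignment fails constraints 1, 7, 10, and 12.

1) g * n = 1 * 10 = 10, not 8 — does not hold.
2) h = 4, g = 1; distinct — holds.
3) 2g + 2n = 2(1) + 2(10) = 22 — holds.
4) |4 - 1| = 3 — holds.
5) k * d = 13 * 18 = 234 — holds.
6) n = 10 lies in [10, 14] — holds.
7) values 1, 18, 10; d = 18 is not < n = 10 — does not hold.
8) 10 / 2 = 5, so 2 divides 10 — holds.
9) f = 10 is even — holds.
10) g^2 + d^2 = 1^2 + 18^2 = 1 + 324 = 325, not 323 — does not hold.
11) 18 mod 3 = 0 — holds.
12) k - d = 13 - 18 = -5, not -6 — does not hold.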